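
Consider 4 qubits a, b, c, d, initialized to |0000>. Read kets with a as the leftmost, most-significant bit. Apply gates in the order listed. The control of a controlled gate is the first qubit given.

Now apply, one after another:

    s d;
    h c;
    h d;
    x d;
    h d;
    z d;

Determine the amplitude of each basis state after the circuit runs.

After the circuit, the state carries amplitude sqrt(2)/2 on |0000>, sqrt(2)/2 on |0010>, and 0 on every other basis state.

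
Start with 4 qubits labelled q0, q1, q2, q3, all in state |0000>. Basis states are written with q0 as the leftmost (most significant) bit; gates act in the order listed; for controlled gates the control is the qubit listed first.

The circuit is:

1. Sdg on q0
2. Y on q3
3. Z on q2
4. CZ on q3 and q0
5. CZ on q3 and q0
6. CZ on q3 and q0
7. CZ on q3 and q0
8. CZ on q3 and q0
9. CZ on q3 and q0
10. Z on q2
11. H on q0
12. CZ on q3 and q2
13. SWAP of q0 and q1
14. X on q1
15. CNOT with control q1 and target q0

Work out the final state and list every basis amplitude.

The resulting statevector has amplitude sqrt(2)*I/2 on |0001>, sqrt(2)*I/2 on |1101>, and 0 on every other basis state. Key observation: steps 3-10 multiply out to the identity, so the circuit reduces to the remaining gates.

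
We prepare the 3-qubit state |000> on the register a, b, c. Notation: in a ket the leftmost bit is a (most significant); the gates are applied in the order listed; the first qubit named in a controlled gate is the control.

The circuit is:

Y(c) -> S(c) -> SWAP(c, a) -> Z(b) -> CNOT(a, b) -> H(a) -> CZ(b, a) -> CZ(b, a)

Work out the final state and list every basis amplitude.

The final amplitudes are -sqrt(2)/2 on |010>, sqrt(2)/2 on |110>, and 0 on every other basis state.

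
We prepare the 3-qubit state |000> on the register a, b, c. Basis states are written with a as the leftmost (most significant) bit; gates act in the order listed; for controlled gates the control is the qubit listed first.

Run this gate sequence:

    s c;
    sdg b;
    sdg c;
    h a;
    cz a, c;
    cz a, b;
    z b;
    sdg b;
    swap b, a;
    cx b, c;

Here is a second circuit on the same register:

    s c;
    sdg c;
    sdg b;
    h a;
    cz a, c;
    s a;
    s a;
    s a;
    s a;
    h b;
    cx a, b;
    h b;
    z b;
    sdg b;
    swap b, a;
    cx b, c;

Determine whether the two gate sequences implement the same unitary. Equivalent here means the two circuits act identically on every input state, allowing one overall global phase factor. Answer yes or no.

Yes, they are equivalent — the unitaries differ by at most a global phase.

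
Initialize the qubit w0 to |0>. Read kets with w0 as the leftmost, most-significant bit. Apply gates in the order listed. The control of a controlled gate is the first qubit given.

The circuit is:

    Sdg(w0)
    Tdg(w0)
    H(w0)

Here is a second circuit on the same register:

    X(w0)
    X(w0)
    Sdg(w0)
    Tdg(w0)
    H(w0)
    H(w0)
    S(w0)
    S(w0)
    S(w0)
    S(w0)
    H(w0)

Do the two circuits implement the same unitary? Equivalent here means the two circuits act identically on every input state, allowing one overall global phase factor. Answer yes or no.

Yes: on every input state the two circuits agree up to one overall phase factor.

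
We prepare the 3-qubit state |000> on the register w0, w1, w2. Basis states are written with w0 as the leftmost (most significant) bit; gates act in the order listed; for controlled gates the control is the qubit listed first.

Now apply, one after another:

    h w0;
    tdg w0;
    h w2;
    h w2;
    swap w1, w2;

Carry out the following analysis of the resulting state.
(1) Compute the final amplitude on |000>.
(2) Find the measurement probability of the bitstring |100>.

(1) The amplitude on |000> is sqrt(2)/2. Key observation: gates 3-4 undo each other exactly, leaving only the rest of the circuit to track.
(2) The probability of measuring |100> is 1/2.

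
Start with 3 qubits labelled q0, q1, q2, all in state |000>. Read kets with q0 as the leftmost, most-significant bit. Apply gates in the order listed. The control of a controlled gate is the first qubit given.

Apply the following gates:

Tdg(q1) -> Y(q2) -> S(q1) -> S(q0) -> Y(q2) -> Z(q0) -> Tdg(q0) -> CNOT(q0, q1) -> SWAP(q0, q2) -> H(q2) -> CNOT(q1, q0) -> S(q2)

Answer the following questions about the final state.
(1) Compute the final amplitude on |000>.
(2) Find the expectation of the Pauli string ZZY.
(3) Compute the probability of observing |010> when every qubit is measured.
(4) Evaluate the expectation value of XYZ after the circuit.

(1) |000> carries amplitude sqrt(2)/2 in the final state.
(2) In the final state, ZZY has expectation 1.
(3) Outcome |010> occurs with probability 0.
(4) The observable XYZ averages to 0.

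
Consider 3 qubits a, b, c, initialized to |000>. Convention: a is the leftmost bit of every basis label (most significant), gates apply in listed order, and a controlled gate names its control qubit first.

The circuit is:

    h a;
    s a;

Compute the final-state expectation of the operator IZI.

The observable IZI averages to 1.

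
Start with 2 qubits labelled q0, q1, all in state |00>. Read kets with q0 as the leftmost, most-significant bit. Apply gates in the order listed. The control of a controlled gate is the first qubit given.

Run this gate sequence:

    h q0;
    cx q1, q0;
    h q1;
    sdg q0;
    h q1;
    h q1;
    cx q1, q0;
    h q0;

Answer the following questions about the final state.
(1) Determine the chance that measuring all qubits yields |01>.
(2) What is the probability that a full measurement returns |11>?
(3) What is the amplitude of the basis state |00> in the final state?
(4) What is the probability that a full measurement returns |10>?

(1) A full measurement returns |01> with probability 1/4.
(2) A full measurement returns |11> with probability 1/4.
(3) |00> carries amplitude sqrt(2)*(1 - I)/4 in the final state.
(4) A full measurement returns |10> with probability 1/4.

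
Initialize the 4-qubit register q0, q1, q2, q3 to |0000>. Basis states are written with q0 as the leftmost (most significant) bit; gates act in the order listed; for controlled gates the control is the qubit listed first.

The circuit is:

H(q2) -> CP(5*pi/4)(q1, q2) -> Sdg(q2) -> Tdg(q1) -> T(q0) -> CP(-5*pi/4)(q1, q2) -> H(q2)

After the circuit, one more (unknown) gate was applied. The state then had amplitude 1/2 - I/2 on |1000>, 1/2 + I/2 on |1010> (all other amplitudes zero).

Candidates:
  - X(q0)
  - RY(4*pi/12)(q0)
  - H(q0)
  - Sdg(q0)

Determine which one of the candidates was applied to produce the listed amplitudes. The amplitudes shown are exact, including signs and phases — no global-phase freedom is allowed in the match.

The applied gate was X(q0).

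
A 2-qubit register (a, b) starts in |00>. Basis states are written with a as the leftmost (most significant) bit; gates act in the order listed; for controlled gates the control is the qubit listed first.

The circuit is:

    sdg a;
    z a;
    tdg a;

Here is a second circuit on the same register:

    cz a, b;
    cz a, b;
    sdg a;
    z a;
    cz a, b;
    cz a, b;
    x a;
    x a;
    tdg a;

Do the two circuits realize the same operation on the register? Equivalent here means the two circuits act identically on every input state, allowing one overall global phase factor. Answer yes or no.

Yes — the two circuits implement the same unitary up to a global phase.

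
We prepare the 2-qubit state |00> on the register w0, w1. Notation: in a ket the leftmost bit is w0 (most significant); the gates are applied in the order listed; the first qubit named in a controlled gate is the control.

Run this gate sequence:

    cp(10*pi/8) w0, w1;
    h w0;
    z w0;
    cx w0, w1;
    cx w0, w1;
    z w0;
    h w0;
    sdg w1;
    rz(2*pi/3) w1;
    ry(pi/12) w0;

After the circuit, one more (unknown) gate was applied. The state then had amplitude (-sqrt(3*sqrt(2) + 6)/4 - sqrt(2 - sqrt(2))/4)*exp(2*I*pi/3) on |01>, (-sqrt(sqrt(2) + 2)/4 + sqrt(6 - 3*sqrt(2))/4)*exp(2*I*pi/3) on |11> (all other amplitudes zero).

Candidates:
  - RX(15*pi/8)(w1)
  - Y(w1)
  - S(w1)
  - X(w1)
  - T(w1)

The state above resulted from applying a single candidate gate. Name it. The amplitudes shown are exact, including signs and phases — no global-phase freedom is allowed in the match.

It was X(w1) that produced the state shown.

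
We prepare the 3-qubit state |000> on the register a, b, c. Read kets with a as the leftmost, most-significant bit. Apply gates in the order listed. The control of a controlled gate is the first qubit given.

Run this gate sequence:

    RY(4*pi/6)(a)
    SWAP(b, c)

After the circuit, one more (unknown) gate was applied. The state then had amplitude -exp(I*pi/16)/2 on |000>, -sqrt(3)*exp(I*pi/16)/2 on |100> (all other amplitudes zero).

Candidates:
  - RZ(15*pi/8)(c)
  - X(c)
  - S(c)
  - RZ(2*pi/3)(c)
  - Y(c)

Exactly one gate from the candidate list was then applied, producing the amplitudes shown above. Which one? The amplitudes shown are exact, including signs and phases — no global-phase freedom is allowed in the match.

The unique candidate consistent with the amplitudes is RZ(15*pi/8)(c).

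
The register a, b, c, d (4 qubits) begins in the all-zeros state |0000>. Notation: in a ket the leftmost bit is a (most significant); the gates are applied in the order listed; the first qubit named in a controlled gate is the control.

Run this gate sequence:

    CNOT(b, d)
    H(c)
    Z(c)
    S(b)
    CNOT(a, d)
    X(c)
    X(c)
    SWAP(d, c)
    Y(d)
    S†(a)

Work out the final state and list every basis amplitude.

The final amplitudes are sqrt(2)*I/2 on |0000>, sqrt(2)*I/2 on |0001>, and 0 on every other basis state.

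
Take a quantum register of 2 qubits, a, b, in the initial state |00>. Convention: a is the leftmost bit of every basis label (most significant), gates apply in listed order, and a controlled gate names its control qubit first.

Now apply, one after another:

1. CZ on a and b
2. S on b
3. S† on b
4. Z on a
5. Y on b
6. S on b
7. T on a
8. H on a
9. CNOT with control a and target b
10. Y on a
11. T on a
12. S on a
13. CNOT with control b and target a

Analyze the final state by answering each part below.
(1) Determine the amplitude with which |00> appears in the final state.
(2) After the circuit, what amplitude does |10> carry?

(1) The amplitude on |00> is sqrt(2)*I/2.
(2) The final state's coefficient on |10> equals 0.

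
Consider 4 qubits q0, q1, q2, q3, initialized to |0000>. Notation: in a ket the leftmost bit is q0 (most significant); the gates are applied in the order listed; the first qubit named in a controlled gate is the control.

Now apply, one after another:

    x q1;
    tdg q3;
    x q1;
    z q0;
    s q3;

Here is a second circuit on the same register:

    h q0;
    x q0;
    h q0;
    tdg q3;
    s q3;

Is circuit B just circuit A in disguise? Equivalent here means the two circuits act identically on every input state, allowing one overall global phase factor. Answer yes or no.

Yes, they are equivalent — the unitaries differ by at most a global phase.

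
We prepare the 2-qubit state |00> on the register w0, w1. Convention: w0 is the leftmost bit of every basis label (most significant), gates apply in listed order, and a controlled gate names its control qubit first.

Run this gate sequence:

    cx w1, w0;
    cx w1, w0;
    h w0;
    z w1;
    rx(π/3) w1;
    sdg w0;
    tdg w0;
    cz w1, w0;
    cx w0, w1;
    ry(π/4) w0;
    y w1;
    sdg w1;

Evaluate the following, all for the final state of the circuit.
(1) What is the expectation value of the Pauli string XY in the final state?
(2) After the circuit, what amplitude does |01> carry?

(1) The observable XY averages to -1/4. Key observation: gates 1-2 undo each other exactly, leaving only the rest of the circuit to track.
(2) |01> carries amplitude sqrt(6*sqrt(2) + 12)/8 + sqrt(4 - 2*sqrt(2))*exp(3*I*pi/4)/8 in the final state.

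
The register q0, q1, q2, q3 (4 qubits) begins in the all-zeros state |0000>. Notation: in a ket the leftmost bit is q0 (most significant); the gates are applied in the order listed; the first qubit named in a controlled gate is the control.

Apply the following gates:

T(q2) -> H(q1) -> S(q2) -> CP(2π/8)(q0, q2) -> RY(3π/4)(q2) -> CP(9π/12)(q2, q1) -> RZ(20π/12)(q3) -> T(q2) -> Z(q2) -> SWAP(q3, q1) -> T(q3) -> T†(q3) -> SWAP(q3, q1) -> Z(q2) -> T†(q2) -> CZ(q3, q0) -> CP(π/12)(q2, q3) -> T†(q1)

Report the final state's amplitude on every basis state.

The final amplitudes are -sqrt(4 - 2*sqrt(2))*exp(I*pi/6)/4 on |0000>, -sqrt(2*sqrt(2) + 4)*exp(I*pi/6)/4 on |0010>, sqrt(4 - 2*sqrt(2))*exp(11*I*pi/12)/4 on |0100>, -sqrt(2*sqrt(2) + 4)*exp(2*I*pi/3)/4 on |0110>, and 0 on every other basis state. Key observation: gates 8-15 undo each other exactly, leaving only the rest of the circuit to track.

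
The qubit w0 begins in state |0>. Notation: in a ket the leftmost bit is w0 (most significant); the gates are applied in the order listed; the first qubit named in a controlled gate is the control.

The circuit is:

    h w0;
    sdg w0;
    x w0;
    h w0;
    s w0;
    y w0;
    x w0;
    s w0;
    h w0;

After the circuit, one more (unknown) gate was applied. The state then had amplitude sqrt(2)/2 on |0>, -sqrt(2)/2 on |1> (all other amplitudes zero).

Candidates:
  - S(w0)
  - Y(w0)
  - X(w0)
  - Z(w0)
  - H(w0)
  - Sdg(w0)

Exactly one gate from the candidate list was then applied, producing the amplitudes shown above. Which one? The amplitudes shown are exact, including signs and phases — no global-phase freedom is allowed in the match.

The applied gate was S(w0).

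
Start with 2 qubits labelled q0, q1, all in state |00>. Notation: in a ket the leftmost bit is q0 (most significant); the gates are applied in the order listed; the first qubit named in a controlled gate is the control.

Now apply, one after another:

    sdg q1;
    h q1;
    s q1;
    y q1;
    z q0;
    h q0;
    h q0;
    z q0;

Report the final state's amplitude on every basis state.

The resulting statevector has amplitude sqrt(2)/2 on |00>, sqrt(2)*I/2 on |01>, 0 on |10>, 0 on |11>. Key observation: steps 5-8 multiply out to the identity, so the circuit reduces to the remaining gates.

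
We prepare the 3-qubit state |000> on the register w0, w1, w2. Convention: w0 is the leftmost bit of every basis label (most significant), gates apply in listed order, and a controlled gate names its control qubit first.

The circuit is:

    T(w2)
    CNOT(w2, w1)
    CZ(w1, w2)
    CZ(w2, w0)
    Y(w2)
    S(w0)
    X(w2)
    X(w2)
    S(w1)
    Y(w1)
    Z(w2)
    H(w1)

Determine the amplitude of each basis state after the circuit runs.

The resulting statevector has amplitude sqrt(2)/2 on |001>, -sqrt(2)/2 on |011>, and 0 on every other basis state. Key observation: the block from step 7 through step 8 cancels to the identity and can be dropped.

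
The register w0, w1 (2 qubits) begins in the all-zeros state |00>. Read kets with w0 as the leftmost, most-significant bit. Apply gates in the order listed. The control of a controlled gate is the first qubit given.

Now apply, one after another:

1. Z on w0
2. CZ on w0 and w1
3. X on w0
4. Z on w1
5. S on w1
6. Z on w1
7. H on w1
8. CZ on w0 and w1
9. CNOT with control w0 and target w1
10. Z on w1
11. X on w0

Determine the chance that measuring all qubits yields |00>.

The probability of measuring |00> is 1/2.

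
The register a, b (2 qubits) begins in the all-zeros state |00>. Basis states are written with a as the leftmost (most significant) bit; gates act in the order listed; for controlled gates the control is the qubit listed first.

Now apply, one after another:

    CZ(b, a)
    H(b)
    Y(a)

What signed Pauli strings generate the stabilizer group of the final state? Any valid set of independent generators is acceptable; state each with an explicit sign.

One valid set of independent stabilizer generators is +IX, -ZI (any independent generating set of the same group is equally correct).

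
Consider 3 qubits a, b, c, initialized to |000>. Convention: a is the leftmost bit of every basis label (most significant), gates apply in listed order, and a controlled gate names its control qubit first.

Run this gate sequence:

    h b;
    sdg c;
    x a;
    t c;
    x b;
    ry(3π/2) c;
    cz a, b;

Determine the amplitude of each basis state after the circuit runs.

The final amplitudes are 0 on |000>, 0 on |001>, 0 on |010>, 0 on |011>, -1/2 on |100>, 1/2 on |101>, 1/2 on |110>, -1/2 on |111>.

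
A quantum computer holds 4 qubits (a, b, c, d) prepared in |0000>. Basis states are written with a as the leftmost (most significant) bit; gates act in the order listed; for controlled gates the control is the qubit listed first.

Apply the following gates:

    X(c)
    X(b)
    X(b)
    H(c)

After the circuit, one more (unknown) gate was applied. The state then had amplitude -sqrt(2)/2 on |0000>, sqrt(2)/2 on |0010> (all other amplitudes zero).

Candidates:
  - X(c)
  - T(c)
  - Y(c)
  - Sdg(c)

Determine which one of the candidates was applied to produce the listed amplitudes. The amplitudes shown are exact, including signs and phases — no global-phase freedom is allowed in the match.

The applied gate was X(c). Key observation: the block from step 2 through step 3 cancels to the identity and can be dropped.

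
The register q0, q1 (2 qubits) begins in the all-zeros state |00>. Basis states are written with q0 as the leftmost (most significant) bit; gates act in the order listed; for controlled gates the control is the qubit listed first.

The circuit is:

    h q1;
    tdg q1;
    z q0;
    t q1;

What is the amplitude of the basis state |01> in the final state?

|01> carries amplitude sqrt(2)/2 in the final state.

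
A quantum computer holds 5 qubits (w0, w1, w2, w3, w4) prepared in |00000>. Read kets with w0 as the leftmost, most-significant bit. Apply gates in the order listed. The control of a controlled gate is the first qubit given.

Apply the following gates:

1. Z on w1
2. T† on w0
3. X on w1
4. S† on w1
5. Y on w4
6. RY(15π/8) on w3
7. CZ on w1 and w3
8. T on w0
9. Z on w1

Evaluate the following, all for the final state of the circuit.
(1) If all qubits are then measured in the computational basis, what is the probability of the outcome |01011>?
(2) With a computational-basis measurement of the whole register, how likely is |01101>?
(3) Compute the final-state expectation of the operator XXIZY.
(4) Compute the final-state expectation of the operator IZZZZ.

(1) A full measurement returns |01011> with probability sin(pi/16)**2.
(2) Outcome |01101> occurs with probability 0.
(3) The observable XXIZY averages to 0.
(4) The observable IZZZZ averages to sqrt(sqrt(2) + 2)/2.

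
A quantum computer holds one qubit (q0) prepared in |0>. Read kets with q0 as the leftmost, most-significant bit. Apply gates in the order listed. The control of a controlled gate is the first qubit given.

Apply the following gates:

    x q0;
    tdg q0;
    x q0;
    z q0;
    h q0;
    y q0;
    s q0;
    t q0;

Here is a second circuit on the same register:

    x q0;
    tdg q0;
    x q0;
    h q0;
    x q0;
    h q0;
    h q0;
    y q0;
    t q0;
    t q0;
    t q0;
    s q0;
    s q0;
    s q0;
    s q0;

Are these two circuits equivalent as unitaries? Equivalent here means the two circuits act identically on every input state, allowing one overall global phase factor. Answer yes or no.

Yes, they are equivalent — the unitaries differ by at most a global phase.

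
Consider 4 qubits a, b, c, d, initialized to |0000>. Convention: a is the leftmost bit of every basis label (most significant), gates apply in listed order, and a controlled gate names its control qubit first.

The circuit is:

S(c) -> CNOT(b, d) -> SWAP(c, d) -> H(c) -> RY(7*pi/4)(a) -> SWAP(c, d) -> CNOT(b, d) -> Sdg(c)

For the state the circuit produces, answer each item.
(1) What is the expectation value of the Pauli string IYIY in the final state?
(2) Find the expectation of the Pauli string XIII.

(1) The expectation value of IYIY is 0.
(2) The expectation value of XIII is -sqrt(2)/2.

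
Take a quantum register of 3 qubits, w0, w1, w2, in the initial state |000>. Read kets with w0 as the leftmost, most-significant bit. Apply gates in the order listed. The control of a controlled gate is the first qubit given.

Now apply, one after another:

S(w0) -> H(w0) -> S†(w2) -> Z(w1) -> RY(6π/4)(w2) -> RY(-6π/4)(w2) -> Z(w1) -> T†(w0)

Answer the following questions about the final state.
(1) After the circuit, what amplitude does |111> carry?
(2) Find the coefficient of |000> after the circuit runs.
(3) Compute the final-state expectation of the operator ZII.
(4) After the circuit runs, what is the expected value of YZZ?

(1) |111> carries amplitude 0 in the final state. Key observation: steps 4-7 multiply out to the identity, so the circuit reduces to the remaining gates.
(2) The final state's coefficient on |000> equals sqrt(2)/2.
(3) In the final state, ZII has expectation 0.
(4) The observable YZZ averages to -sqrt(2)/2.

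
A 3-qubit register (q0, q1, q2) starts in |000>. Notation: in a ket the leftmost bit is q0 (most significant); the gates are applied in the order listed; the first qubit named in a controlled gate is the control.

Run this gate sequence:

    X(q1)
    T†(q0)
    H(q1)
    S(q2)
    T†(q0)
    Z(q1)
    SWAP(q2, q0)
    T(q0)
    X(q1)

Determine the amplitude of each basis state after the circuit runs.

The final amplitudes are sqrt(2)/2 on |000>, sqrt(2)/2 on |010>, and 0 on every other basis state.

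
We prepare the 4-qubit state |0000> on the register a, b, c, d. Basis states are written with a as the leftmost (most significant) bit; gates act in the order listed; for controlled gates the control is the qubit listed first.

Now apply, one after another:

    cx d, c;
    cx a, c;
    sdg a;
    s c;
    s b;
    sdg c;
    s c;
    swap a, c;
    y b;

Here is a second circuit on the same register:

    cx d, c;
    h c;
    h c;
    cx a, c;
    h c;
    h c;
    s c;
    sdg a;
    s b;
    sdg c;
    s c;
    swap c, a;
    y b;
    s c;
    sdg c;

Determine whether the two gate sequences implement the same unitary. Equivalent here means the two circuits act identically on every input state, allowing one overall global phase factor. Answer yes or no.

Yes: on every input state the two circuits agree up to one overall phase factor.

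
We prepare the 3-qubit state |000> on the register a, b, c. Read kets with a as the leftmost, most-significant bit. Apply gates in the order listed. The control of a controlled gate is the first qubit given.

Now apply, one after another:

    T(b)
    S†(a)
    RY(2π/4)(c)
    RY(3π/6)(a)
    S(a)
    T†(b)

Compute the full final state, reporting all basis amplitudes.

After the circuit, the state carries amplitude 1/2 on |000>, 1/2 on |001>, 0 on |010>, 0 on |011>, I/2 on |100>, I/2 on |101>, 0 on |110>, 0 on |111>.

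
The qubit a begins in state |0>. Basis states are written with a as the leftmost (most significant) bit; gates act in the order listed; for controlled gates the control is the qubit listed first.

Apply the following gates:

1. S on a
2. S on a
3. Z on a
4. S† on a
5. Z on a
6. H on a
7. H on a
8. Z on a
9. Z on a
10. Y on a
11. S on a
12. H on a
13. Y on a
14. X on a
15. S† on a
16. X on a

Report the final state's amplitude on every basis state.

The final amplitudes are -sqrt(2)/2 on |0>, -sqrt(2)*I/2 on |1>.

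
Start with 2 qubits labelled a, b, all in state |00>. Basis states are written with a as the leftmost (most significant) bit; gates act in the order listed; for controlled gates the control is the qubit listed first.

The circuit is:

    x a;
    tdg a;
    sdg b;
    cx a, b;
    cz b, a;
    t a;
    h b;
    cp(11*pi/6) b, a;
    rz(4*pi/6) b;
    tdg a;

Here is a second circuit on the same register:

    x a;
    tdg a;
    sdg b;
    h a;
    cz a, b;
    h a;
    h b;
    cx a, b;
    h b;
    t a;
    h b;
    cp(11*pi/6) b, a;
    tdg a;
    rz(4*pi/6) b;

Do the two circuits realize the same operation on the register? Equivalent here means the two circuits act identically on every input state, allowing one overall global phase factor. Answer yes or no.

No — the two circuits implement different unitaries, even allowing a global phase.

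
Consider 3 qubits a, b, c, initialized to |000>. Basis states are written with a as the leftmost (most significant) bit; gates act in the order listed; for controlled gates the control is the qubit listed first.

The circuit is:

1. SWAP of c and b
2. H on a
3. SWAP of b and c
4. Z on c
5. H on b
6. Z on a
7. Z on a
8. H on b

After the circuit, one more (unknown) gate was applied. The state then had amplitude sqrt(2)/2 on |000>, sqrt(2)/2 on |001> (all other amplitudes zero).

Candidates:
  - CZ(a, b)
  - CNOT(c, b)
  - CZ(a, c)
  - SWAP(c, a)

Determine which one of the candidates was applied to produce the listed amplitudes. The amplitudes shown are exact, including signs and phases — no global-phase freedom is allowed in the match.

The unique candidate consistent with the amplitudes is SWAP(c, a). Key observation: gates 5-8 undo each other exactly, leaving only the rest of the circuit to track.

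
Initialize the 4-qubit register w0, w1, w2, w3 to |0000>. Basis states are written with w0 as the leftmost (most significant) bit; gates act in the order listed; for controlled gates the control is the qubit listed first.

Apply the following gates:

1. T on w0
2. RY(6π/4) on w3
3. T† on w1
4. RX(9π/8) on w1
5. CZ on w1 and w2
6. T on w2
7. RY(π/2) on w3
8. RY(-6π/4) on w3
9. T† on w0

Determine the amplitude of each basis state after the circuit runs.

The final amplitudes are -sqrt(2)*sin(pi/16)/2 on |0000>, -sqrt(2)*sin(pi/16)/2 on |0001>, -sqrt(2)*I*cos(pi/16)/2 on |0100>, -sqrt(2)*I*cos(pi/16)/2 on |0101>, and 0 on every other basis state.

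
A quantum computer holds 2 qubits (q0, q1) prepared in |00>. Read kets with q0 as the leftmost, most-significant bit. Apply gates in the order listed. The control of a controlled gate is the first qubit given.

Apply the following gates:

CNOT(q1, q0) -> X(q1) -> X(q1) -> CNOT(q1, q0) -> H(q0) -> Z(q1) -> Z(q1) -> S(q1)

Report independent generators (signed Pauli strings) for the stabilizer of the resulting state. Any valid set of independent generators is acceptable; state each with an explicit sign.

The final state is stabilized by the group generated by +XI, +IZ; other independent generating sets are equally valid. Key observation: steps 1-4 multiply out to the identity, so the circuit reduces to the remaining gates.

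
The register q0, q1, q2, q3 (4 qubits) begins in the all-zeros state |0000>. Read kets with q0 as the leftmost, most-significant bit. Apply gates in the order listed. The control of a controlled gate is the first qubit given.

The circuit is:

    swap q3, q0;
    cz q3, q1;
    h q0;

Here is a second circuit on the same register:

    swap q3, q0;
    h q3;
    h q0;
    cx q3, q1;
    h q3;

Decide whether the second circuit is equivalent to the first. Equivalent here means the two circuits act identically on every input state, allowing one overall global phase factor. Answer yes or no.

No — the two circuits implement different unitaries, even allowing a global phase.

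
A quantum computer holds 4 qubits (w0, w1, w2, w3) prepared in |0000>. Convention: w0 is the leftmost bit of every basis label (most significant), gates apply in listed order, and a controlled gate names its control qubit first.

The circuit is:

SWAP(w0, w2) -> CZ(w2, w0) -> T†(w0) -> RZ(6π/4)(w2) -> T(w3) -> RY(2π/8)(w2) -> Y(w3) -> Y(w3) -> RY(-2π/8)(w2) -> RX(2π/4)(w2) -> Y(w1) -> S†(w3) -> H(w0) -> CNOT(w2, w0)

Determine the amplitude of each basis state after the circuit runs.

The resulting statevector has amplitude -exp(3*I*pi/4)/2 on |0100>, -exp(I*pi/4)/2 on |0110>, -exp(3*I*pi/4)/2 on |1100>, -exp(I*pi/4)/2 on |1110>, and 0 on every other basis state. Key observation: gates 6-9 undo each other exactly, leaving only the rest of the circuit to track.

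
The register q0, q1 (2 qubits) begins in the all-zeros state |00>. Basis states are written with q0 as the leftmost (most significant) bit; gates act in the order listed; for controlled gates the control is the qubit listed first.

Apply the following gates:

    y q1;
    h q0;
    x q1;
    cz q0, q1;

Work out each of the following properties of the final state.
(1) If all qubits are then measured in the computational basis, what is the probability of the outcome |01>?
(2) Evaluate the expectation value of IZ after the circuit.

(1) A full measurement returns |01> with probability 0.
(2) In the final state, IZ has expectation 1.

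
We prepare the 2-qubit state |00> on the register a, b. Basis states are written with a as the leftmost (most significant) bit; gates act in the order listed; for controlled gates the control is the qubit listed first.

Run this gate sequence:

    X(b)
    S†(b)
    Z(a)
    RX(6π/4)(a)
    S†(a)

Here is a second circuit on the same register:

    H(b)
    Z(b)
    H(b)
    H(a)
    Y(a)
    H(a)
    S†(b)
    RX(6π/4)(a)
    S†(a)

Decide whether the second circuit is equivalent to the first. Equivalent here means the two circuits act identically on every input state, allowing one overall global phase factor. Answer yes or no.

No: there is an input state on which the two circuits produce genuinely different outputs (not merely differing by a phase).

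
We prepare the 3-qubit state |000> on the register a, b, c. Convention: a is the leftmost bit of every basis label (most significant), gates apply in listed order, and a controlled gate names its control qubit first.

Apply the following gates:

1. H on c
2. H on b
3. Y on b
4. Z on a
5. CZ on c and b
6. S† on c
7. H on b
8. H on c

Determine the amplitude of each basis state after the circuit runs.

The final amplitudes are -1/2 on |000>, 1/2 on |001>, -I/2 on |010>, -I/2 on |011>, 0 on |100>, 0 on |101>, 0 on |110>, 0 on |111>.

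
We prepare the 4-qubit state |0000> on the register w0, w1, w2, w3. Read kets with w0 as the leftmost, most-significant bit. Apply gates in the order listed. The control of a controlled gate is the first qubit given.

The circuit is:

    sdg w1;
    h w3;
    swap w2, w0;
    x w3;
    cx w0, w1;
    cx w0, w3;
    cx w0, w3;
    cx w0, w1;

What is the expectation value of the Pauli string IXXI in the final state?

In the final state, IXXI has expectation 0. Key observation: steps 5-8 multiply out to the identity, so the circuit reduces to the remaining gates.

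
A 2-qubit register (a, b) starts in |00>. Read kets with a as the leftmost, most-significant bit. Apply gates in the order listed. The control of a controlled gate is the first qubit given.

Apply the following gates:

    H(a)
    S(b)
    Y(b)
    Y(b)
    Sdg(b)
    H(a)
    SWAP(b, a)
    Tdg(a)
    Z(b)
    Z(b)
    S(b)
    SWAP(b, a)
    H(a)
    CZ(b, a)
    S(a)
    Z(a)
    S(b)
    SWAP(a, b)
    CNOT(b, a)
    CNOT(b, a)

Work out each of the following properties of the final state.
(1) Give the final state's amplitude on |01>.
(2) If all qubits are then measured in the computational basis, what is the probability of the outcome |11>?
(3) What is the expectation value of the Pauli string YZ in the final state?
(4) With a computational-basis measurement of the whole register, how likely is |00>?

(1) |01> carries amplitude -sqrt(2)*I/2 in the final state.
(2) The probability of measuring |11> is 0.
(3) In the final state, YZ has expectation 0.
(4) The probability of measuring |00> is 1/2.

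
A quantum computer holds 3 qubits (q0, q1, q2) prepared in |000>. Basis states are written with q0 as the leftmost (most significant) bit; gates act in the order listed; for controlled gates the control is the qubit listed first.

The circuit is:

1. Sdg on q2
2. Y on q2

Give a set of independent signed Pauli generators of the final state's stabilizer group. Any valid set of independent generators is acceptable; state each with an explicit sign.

One valid set of independent stabilizer generators is +ZII, +IZI, -IIZ (any independent generating set of the same group is equally correct).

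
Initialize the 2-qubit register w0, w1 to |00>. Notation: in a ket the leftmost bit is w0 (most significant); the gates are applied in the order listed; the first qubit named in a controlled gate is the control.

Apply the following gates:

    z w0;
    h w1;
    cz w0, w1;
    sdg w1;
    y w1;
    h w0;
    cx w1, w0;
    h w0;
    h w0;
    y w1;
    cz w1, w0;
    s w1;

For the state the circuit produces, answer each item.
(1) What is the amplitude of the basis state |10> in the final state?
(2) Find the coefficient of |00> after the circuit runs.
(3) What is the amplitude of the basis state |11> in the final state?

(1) The amplitude on |10> is 1/2. Key observation: steps 8-9 multiply out to the identity, so the circuit reduces to the remaining gates.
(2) The amplitude on |00> is 1/2.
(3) The amplitude on |11> is -1/2.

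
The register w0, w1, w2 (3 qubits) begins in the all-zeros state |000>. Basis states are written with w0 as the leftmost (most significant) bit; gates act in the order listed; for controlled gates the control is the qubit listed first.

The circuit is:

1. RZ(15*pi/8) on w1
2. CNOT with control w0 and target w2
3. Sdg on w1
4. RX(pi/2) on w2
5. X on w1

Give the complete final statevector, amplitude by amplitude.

The final amplitudes are -sqrt(2)*exp(I*pi/16)/2 on |010>, sqrt(2)*exp(9*I*pi/16)/2 on |011>, and 0 on every other basis state.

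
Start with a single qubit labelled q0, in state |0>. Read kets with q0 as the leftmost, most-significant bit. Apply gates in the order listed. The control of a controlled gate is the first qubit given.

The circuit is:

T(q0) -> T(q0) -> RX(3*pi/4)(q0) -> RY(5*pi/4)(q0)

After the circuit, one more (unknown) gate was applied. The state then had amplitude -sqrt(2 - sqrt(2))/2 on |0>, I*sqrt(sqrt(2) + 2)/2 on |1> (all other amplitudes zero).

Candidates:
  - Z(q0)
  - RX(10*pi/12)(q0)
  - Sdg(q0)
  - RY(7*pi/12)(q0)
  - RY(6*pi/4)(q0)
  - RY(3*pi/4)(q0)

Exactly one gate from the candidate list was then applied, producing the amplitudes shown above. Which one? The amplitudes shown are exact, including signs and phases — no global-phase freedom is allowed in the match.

The unique candidate consistent with the amplitudes is RY(3*pi/4)(q0).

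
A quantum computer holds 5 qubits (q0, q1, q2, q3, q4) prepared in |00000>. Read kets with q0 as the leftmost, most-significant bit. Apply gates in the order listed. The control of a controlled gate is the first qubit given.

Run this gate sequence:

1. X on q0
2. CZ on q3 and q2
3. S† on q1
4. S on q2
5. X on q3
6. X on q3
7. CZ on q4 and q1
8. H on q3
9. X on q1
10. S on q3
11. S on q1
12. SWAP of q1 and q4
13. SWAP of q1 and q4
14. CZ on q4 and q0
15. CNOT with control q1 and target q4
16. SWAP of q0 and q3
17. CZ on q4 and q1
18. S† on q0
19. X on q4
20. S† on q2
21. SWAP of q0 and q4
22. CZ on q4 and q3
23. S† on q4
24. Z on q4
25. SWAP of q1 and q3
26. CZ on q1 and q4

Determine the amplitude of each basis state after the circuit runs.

After the circuit, the state carries amplitude -sqrt(2)*I/2 on |01010>, sqrt(2)/2 on |01011>, and 0 on every other basis state. Key observation: gates 12-13 undo each other exactly, leaving only the rest of the circuit to track.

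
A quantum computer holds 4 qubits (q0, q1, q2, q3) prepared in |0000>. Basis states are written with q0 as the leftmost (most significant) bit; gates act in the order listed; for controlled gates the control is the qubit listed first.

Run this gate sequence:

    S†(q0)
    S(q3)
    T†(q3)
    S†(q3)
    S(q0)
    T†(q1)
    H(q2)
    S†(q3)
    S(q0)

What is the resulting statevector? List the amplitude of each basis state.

The resulting statevector has amplitude sqrt(2)/2 on |0000>, sqrt(2)/2 on |0010>, and 0 on every other basis state.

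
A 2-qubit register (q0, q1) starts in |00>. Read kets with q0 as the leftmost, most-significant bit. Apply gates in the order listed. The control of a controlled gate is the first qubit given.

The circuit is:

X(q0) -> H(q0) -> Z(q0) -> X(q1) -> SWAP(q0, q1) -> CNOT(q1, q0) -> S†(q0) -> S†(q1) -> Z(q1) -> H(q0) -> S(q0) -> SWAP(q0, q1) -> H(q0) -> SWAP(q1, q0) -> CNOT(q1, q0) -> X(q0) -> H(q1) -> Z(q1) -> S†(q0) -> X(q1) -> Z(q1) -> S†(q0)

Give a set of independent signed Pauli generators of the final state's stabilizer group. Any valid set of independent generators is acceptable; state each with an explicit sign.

The final state is stabilized by the group generated by +IY, +ZI; other independent generating sets are equally valid.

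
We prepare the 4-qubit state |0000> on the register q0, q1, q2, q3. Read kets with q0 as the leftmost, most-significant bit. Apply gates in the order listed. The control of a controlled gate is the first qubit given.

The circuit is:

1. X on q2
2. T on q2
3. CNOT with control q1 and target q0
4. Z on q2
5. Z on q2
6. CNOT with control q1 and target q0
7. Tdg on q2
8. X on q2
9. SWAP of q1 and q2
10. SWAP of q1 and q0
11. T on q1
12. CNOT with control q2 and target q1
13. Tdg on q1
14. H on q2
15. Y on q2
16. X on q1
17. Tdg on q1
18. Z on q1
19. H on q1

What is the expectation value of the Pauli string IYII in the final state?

In the final state, IYII has expectation 0. Key observation: steps 1-8 multiply out to the identity, so the circuit reduces to the remaining gates.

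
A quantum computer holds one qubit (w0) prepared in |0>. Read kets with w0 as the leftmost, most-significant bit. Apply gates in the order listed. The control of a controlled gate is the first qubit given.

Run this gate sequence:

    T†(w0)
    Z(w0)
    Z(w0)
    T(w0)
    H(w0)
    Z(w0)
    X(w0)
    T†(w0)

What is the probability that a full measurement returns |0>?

Outcome |0> occurs with probability 1/2.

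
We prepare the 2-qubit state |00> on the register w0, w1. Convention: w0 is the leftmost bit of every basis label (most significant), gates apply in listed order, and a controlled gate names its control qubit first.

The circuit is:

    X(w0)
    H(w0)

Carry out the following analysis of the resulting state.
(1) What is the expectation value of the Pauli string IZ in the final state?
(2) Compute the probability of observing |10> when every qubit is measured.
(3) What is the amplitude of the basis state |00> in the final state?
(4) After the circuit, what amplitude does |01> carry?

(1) The expectation value of IZ is 1.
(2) The probability of measuring |10> is 1/2.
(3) The final state's coefficient on |00> equals sqrt(2)/2.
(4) |01> carries amplitude 0 in the final state.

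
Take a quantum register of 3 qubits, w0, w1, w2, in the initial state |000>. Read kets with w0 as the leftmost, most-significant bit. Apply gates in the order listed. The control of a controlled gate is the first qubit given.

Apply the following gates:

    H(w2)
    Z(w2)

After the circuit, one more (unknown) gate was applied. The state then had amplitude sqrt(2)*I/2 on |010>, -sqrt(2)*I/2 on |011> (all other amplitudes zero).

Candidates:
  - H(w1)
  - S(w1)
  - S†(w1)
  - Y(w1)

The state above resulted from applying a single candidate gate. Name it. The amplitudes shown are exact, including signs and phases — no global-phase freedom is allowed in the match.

The applied gate was Y(w1).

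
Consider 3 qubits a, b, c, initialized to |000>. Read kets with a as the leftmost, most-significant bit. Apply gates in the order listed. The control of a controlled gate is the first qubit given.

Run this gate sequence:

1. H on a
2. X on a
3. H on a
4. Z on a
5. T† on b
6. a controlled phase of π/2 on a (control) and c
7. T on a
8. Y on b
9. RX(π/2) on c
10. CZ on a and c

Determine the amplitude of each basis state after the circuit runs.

The resulting statevector has amplitude sqrt(2)*I/2 on |010>, sqrt(2)/2 on |011>, and 0 on every other basis state.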